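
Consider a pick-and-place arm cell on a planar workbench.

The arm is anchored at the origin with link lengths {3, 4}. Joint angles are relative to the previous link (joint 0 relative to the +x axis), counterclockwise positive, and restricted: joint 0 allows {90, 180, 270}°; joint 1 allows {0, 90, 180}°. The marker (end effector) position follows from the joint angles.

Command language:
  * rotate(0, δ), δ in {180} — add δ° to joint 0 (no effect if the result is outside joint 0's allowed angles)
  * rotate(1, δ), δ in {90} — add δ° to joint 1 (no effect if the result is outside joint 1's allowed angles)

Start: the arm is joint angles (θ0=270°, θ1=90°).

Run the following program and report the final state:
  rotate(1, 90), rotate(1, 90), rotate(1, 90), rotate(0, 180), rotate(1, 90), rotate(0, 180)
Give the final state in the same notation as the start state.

start: joint angles (θ0=270°, θ1=90°)
[1] after rotate(1, 90): joint angles (θ0=270°, θ1=180°)
[2] after rotate(1, 90): joint angles (θ0=270°, θ1=180°)
[3] after rotate(1, 90): joint angles (θ0=270°, θ1=180°)
[4] after rotate(0, 180): joint angles (θ0=90°, θ1=180°)
[5] after rotate(1, 90): joint angles (θ0=90°, θ1=180°)
[6] after rotate(0, 180): joint angles (θ0=270°, θ1=180°)

joint angles (θ0=270°, θ1=180°)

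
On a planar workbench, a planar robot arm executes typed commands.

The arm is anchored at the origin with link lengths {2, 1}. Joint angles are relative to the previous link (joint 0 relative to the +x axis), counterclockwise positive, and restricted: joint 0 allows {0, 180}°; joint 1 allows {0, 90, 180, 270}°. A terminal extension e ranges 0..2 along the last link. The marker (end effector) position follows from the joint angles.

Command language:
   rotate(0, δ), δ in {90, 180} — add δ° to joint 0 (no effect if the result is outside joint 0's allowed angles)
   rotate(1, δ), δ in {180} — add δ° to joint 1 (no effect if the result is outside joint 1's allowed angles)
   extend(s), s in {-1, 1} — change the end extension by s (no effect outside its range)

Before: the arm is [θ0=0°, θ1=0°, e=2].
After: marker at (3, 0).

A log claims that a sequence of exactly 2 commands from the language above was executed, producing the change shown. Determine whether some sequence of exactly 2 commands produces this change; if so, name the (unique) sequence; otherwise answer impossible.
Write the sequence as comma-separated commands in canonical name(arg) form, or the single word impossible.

extend(-1), extend(-1)

start: [θ0=0°, θ1=0°, e=2]
step 1 (extend(-1)): [θ0=0°, θ1=0°, e=1]
step 2 (extend(-1)): [θ0=0°, θ1=0°, e=0]
all 25 alternatives checked — unique.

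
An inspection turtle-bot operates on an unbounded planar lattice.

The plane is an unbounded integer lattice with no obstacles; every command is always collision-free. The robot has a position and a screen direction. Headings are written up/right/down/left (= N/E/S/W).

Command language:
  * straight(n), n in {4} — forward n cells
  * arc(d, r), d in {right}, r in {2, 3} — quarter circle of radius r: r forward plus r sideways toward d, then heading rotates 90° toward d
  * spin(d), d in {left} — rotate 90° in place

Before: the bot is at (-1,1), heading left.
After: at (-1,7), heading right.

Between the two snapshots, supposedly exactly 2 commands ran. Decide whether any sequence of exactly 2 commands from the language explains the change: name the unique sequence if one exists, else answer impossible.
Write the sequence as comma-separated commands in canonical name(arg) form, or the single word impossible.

key: position moved to (-1,7) AND the heading swung to E — translation plus rotation needed
begin: at (-1,1), heading left
1. arc(right, 3) → at (-4,4), heading up
2. arc(right, 3) → at (-1,7), heading right
no other 2-command option fits: unique.

arc(right, 3), arc(right, 3)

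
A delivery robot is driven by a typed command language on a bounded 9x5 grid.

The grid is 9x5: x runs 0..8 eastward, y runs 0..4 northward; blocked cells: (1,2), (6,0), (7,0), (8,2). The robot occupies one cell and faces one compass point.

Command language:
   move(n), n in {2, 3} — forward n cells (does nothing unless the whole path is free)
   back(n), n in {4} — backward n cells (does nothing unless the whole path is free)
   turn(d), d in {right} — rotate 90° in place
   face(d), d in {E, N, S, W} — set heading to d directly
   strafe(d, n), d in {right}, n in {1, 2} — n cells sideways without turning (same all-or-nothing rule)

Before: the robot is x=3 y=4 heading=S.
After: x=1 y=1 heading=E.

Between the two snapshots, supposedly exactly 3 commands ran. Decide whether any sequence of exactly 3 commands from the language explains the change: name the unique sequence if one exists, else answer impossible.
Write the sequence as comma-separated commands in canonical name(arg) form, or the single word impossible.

key: cell and facing (now E) both changed — the 3 commands mix motion and turning
t0: x=3 y=4 heading=S
step 1 (move(3)): x=3 y=1 heading=S
step 2 (strafe(right, 2)): x=1 y=1 heading=S
step 3 (face(E)): x=1 y=1 heading=E
uniquely the one of 1000 3-step routes that fits.

move(3), strafe(right, 2), face(E)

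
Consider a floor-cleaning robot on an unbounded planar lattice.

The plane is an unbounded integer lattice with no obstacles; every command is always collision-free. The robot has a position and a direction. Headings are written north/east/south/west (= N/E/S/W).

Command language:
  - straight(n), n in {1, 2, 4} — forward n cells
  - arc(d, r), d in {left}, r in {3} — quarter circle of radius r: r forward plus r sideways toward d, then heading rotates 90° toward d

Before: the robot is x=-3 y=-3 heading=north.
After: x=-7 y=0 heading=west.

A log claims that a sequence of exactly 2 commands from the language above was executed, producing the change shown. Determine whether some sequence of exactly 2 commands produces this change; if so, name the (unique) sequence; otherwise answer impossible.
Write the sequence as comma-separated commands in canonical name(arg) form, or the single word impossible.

arc(left, 3), straight(1)

key: position moved to (-7,0) AND the heading swung to W — translation plus rotation needed
from: x=-3 y=-3 heading=north
[1] after arc(left, 3): x=-6 y=0 heading=west
[2] after straight(1): x=-7 y=0 heading=west
uniquely the one of 16 2-step routes that fits.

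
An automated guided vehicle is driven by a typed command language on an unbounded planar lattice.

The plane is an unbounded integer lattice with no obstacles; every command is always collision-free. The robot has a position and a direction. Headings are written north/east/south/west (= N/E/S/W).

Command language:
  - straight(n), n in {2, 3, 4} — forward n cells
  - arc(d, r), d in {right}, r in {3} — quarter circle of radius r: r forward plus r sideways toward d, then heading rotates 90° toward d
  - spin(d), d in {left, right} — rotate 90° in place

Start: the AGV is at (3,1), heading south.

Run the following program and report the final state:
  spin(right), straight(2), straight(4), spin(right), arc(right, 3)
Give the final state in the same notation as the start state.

at (0,4), heading east

from: at (3,1), heading south
t=1 spin(right) ⇒ at (3,1), heading west
t=2 straight(2) ⇒ at (1,1), heading west
t=3 straight(4) ⇒ at (-3,1), heading west
t=4 spin(right) ⇒ at (-3,1), heading north
t=5 arc(right, 3) ⇒ at (0,4), heading east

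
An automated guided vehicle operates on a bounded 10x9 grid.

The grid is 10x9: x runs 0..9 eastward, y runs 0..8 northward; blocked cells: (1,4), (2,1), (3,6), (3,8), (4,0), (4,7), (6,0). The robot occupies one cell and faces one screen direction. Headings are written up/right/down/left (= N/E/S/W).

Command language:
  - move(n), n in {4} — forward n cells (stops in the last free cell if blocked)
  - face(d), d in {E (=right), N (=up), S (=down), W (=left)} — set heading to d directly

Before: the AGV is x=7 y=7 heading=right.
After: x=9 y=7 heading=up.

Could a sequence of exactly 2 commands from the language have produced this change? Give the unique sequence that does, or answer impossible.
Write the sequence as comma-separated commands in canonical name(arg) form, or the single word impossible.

move(4), face(N)

key: move(4) runs into the grid edge before its full distance
t0: x=7 y=7 heading=right
1. move(4) → x=9 y=7 heading=right
2. face(N) → x=9 y=7 heading=up
no other 2-command option fits: unique.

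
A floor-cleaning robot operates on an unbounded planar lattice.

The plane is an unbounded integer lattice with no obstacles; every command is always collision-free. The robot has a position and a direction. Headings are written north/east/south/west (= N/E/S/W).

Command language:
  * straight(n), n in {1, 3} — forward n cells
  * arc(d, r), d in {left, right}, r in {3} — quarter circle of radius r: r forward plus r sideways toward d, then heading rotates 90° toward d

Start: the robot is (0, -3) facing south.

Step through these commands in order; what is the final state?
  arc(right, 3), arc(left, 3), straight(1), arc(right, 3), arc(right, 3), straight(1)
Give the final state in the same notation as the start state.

start: (0, -3) facing south
t=1 arc(right, 3) ⇒ (-3, -6) facing west
t=2 arc(left, 3) ⇒ (-6, -9) facing south
t=3 straight(1) ⇒ (-6, -10) facing south
t=4 arc(right, 3) ⇒ (-9, -13) facing west
t=5 arc(right, 3) ⇒ (-12, -10) facing north
t=6 straight(1) ⇒ (-12, -9) facing north

(-12, -9) facing north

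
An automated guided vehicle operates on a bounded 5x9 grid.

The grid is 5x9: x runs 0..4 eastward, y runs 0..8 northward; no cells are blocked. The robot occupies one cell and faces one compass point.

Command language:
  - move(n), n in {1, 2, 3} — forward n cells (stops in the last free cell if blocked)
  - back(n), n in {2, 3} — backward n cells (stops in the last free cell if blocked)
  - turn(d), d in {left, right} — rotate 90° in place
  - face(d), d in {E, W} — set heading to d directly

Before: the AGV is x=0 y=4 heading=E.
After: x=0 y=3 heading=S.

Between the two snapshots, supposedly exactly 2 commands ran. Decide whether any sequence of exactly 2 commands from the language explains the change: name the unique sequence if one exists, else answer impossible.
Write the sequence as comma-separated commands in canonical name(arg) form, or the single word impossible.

key: position moved to (0,3) AND the heading swung to S — translation plus rotation needed
initial: x=0 y=4 heading=E
step 1 (turn(right)): x=0 y=4 heading=S
step 2 (move(1)): x=0 y=3 heading=S
all 81 alternatives checked — unique.

turn(right), move(1)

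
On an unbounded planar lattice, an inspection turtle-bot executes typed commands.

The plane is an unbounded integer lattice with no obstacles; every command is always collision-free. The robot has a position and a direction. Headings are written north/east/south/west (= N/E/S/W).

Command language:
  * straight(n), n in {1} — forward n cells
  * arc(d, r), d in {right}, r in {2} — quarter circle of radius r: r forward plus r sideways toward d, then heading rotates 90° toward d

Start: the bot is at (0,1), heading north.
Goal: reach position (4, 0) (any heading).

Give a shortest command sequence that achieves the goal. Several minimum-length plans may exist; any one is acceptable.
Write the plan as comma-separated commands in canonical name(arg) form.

initial: at (0,1), heading north
[1] after arc(right, 2): at (2,3), heading east
[2] after arc(right, 2): at (4,1), heading south
[3] after straight(1): at (4,0), heading south
nothing shorter than 3 reaches the goal.

arc(right, 2), arc(right, 2), straight(1)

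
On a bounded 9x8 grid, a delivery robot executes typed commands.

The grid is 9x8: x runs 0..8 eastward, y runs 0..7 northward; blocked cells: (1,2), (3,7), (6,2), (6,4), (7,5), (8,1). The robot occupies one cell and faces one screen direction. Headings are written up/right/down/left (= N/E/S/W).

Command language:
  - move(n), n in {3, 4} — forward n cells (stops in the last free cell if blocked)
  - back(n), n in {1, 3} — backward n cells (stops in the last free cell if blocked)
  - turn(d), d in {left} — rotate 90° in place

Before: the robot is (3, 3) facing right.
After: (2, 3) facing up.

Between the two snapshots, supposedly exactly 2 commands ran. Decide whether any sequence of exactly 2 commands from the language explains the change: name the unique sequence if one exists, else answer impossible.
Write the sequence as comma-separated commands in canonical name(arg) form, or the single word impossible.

back(1), turn(left)

key: running turn(left) before back(1) would end elsewhere — order is forced
initial: (3, 3) facing right
1. back(1) → (2, 3) facing right
2. turn(left) → (2, 3) facing up
no rival 2-sequence matches.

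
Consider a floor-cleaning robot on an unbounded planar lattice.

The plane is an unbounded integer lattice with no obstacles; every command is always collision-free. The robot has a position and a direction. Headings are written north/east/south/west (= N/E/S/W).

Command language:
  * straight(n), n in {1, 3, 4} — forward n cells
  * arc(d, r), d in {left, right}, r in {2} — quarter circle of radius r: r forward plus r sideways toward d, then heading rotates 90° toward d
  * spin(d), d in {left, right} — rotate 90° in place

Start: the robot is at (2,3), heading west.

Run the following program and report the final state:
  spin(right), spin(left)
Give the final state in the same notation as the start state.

at (2,3), heading west

initial: at (2,3), heading west
t=1 spin(right) ⇒ at (2,3), heading north
t=2 spin(left) ⇒ at (2,3), heading west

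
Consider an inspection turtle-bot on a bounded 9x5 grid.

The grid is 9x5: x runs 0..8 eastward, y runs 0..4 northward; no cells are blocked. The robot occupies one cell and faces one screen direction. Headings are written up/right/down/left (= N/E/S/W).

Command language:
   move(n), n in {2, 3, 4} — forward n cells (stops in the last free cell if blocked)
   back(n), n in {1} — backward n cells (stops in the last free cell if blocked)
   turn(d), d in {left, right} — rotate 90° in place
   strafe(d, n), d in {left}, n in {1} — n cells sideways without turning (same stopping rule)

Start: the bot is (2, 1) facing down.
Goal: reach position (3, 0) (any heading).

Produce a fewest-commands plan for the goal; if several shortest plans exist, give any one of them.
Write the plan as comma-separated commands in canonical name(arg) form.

from: (2, 1) facing down
1. strafe(left, 1) → (3, 1) facing down
2. move(4) → (3, 0) facing down
nothing shorter than 2 reaches the goal.

strafe(left, 1), move(4)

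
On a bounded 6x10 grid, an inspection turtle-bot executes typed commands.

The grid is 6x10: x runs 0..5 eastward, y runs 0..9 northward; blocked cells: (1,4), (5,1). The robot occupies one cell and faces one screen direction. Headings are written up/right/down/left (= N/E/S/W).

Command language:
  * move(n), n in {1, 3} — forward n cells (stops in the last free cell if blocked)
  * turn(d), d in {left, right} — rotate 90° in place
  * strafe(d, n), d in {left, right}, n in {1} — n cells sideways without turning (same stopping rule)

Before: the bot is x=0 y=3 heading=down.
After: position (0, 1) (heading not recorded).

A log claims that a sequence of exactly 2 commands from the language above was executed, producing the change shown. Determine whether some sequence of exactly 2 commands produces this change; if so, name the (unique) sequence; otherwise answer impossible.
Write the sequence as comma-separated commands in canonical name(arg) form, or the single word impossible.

from: x=0 y=3 heading=down
[1] after move(1): x=0 y=2 heading=down
[2] after move(1): x=0 y=1 heading=down
uniquely the one of 36 2-step routes that fits.

move(1), move(1)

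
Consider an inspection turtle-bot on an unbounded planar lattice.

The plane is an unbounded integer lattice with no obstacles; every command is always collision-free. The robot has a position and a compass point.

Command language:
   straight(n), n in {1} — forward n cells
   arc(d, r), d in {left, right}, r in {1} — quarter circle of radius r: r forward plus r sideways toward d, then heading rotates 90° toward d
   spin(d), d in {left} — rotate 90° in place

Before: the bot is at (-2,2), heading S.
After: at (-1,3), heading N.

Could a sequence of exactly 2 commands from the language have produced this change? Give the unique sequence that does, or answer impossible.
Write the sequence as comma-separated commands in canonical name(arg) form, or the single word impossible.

key: cell and facing (now N) both changed — the 2 commands mix motion and turning
t0: at (-2,2), heading S
[1] after spin(left): at (-2,2), heading E
[2] after arc(left, 1): at (-1,3), heading N
uniquely the one of 16 2-step routes that fits.

spin(left), arc(left, 1)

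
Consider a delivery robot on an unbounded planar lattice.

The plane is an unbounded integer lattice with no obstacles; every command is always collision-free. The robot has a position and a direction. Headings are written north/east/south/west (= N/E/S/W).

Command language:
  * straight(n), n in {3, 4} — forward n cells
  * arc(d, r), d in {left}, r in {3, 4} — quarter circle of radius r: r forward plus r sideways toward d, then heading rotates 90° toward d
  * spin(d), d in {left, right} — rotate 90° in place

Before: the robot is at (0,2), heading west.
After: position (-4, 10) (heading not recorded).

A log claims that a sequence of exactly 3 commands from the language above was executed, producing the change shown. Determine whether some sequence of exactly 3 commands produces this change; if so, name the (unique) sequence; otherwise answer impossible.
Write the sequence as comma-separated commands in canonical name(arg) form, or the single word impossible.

key: order matters: swapping spin(right) and arc(left, 4) lands elsewhere
start: at (0,2), heading west
step 1 (spin(right)): at (0,2), heading north
step 2 (straight(4)): at (0,6), heading north
step 3 (arc(left, 4)): at (-4,10), heading west
no rival 3-sequence matches.

spin(right), straight(4), arc(left, 4)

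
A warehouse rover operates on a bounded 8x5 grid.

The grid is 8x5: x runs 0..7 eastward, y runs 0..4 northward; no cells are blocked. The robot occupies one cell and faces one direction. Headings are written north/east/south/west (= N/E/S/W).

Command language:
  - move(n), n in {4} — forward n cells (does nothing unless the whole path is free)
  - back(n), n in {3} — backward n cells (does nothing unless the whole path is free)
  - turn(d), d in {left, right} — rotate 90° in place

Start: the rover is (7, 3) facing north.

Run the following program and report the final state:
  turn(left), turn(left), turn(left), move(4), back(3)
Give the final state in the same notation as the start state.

from: (7, 3) facing north
1. turn(left) → (7, 3) facing west
2. turn(left) → (7, 3) facing south
3. turn(left) → (7, 3) facing east
4. move(4) → (7, 3) facing east
5. back(3) → (4, 3) facing east

(4, 3) facing east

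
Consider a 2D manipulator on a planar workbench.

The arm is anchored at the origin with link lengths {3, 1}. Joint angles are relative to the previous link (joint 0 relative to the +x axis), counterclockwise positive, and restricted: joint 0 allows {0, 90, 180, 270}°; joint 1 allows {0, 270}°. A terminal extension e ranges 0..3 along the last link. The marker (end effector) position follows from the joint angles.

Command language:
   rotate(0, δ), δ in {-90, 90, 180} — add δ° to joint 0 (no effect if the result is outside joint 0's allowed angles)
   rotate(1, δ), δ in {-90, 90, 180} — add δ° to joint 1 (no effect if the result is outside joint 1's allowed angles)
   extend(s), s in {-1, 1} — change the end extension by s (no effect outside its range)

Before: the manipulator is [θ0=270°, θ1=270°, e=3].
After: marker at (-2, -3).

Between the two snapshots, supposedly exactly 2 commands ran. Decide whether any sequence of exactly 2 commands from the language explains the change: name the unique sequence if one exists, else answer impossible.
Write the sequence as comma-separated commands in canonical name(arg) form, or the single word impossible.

begin: [θ0=270°, θ1=270°, e=3]
step 1 (extend(-1)): [θ0=270°, θ1=270°, e=2]
step 2 (extend(-1)): [θ0=270°, θ1=270°, e=1]
uniquely the one of 64 2-step routes that fits.

extend(-1), extend(-1)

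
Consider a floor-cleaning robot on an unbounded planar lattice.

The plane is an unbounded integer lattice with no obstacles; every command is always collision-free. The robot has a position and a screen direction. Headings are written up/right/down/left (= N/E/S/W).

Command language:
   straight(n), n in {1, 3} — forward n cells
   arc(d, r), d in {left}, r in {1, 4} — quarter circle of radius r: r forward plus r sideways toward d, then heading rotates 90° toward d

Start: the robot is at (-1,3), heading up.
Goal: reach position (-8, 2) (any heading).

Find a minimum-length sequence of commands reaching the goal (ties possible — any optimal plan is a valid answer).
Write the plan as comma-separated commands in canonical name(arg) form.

from: at (-1,3), heading up
[1] after arc(left, 4): at (-5,7), heading left
[2] after arc(left, 4): at (-9,3), heading down
[3] after arc(left, 1): at (-8,2), heading right
minimal: 3 command(s), checked below 3.

arc(left, 4), arc(left, 4), arc(left, 1)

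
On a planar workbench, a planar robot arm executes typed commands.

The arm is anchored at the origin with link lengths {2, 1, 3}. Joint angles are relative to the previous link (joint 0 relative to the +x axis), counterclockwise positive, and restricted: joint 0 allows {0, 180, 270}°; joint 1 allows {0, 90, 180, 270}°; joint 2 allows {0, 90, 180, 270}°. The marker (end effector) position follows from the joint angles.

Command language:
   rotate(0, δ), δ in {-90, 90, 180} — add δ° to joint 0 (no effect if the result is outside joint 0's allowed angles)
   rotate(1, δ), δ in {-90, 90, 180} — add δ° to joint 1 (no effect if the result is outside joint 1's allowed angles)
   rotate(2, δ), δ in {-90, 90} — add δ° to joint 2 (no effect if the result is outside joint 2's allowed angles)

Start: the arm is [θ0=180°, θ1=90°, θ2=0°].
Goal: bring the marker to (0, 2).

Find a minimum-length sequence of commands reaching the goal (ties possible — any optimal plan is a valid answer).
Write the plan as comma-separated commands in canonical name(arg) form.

from: [θ0=180°, θ1=90°, θ2=0°]
step 1 (rotate(1, 90)): [θ0=180°, θ1=180°, θ2=0°]
step 2 (rotate(0, 90)): [θ0=270°, θ1=180°, θ2=0°]
shorter routes all fall short; 2 is best.

rotate(1, 90), rotate(0, 90)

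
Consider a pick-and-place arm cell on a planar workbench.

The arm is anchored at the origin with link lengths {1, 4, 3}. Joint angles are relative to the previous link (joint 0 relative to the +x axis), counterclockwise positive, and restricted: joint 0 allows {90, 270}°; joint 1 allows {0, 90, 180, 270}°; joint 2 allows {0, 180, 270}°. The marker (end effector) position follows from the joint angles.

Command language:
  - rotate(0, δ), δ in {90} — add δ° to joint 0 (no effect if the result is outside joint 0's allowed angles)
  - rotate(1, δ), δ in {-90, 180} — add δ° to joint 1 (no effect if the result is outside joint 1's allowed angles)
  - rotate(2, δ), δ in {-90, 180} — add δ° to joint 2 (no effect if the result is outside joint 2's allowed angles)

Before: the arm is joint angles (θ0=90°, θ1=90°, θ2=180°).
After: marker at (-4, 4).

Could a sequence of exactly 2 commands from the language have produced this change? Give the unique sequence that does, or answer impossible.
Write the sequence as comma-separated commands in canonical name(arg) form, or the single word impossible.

rotate(2, 180), rotate(2, -90)

key: running rotate(2, -90) before rotate(2, 180) would end elsewhere — order is forced
t0: joint angles (θ0=90°, θ1=90°, θ2=180°)
t=1 rotate(2, 180) ⇒ joint angles (θ0=90°, θ1=90°, θ2=0°)
t=2 rotate(2, -90) ⇒ joint angles (θ0=90°, θ1=90°, θ2=270°)
no rival 2-sequence matches.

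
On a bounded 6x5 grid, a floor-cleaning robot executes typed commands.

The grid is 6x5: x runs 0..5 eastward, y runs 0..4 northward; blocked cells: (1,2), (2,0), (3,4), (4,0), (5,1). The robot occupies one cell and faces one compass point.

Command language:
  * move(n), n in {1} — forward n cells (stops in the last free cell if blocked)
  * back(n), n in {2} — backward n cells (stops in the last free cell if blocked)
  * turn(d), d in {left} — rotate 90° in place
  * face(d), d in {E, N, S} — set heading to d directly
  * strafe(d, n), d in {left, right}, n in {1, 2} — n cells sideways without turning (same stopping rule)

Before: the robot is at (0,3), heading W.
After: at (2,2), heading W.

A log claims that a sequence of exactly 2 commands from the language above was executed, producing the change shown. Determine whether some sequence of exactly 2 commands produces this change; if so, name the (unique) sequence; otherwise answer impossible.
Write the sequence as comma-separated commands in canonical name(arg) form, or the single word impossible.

back(2), strafe(left, 1)

key: heading stays W — no command in the sequence turns
start: at (0,3), heading W
[1] after back(2): at (2,3), heading W
[2] after strafe(left, 1): at (2,2), heading W
all 100 alternatives checked — unique.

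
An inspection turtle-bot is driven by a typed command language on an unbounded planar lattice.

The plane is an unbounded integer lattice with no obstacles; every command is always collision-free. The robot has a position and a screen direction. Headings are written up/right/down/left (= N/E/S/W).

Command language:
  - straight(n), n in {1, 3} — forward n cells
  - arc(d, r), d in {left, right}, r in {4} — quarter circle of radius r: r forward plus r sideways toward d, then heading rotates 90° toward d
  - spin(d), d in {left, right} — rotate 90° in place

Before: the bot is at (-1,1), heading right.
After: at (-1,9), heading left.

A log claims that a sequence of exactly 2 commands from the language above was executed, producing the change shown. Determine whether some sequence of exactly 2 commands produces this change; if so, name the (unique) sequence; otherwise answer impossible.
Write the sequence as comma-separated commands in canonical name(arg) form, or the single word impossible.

arc(left, 4), arc(left, 4)

key: cell and facing (now W) both changed — the 2 commands mix motion and turning
start: at (-1,1), heading right
1. arc(left, 4) → at (3,5), heading up
2. arc(left, 4) → at (-1,9), heading left
no rival 2-sequence matches.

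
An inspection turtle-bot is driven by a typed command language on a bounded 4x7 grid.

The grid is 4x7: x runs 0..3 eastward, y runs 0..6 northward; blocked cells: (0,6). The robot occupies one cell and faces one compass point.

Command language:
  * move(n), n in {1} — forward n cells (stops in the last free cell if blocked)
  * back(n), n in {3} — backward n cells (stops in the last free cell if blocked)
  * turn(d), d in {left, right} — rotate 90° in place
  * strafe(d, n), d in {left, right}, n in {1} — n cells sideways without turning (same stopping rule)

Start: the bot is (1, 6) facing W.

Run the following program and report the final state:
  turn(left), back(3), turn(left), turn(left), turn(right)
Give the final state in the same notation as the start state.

start: (1, 6) facing W
[1] after turn(left): (1, 6) facing S
[2] after back(3): (1, 6) facing S
[3] after turn(left): (1, 6) facing E
[4] after turn(left): (1, 6) facing N
[5] after turn(right): (1, 6) facing E

(1, 6) facing E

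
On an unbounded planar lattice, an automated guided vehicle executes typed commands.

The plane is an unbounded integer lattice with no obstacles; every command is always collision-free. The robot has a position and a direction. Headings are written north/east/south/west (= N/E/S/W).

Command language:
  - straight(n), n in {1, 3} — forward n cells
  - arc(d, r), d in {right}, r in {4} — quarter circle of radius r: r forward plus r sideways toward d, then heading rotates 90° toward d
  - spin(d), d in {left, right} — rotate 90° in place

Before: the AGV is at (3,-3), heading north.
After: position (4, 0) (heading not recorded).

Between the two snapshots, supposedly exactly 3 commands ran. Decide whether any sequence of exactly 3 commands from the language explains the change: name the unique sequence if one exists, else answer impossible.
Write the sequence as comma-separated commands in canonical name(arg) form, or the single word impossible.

straight(3), spin(right), straight(1)

key: order matters: swapping straight(3) and straight(1) lands elsewhere
initial: at (3,-3), heading north
step 1 (straight(3)): at (3,0), heading north
step 2 (spin(right)): at (3,0), heading east
step 3 (straight(1)): at (4,0), heading east
no other 3-command option fits: unique.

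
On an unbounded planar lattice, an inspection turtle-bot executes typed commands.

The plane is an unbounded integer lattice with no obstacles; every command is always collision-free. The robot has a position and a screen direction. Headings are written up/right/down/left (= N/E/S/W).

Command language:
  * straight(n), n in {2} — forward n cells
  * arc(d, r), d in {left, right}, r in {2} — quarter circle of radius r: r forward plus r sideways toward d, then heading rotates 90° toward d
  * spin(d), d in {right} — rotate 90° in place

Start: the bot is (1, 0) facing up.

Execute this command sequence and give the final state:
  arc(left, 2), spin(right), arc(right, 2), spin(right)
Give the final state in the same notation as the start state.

start: (1, 0) facing up
1. arc(left, 2) → (-1, 2) facing left
2. spin(right) → (-1, 2) facing up
3. arc(right, 2) → (1, 4) facing right
4. spin(right) → (1, 4) facing down

(1, 4) facing down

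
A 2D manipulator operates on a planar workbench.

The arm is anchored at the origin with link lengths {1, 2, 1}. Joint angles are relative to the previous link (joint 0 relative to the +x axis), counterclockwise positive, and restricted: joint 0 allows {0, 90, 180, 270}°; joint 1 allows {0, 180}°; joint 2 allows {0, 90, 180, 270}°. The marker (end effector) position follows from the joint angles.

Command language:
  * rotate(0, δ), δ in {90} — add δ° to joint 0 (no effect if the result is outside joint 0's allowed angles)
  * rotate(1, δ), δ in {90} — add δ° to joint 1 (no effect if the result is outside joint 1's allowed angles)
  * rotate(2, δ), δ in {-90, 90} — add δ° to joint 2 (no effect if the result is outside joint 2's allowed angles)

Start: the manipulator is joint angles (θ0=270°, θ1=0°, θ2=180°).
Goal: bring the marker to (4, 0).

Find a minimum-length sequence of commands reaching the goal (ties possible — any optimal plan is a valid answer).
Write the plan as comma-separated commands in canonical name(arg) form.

rotate(2, 90), rotate(2, 90), rotate(0, 90)

begin: joint angles (θ0=270°, θ1=0°, θ2=180°)
t=1 rotate(2, 90) ⇒ joint angles (θ0=270°, θ1=0°, θ2=270°)
t=2 rotate(2, 90) ⇒ joint angles (θ0=270°, θ1=0°, θ2=0°)
t=3 rotate(0, 90) ⇒ joint angles (θ0=0°, θ1=0°, θ2=0°)
no 2-step plan works, so 3 is optimal.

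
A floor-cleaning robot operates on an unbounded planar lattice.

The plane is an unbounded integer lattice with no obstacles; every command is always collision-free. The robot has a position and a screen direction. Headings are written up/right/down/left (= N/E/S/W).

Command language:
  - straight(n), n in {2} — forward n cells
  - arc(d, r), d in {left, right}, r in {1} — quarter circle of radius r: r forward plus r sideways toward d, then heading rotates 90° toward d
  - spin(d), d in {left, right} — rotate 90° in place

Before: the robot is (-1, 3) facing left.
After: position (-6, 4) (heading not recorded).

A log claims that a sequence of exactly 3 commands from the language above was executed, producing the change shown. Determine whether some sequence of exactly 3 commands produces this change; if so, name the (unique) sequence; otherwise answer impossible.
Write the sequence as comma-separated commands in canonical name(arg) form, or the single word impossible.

straight(2), straight(2), arc(right, 1)

key: order matters: swapping straight(2) and arc(right, 1) lands elsewhere
begin: (-1, 3) facing left
t=1 straight(2) ⇒ (-3, 3) facing left
t=2 straight(2) ⇒ (-5, 3) facing left
t=3 arc(right, 1) ⇒ (-6, 4) facing up
no other 3-command option fits: unique.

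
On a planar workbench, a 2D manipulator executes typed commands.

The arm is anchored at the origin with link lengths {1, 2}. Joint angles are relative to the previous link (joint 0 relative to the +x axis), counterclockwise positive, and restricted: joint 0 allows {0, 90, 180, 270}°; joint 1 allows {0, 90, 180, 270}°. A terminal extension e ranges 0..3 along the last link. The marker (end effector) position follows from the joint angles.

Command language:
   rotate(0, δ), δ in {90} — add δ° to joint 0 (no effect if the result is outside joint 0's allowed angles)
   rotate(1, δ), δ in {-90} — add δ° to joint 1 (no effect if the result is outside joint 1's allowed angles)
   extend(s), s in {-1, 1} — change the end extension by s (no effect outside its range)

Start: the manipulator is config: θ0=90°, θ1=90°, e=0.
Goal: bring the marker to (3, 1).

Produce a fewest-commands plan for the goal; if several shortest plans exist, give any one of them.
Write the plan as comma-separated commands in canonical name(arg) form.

t0: config: θ0=90°, θ1=90°, e=0
1. rotate(1, -90) → config: θ0=90°, θ1=0°, e=0
2. rotate(1, -90) → config: θ0=90°, θ1=270°, e=0
3. extend(1) → config: θ0=90°, θ1=270°, e=1
no 2-step plan works, so 3 is optimal.

rotate(1, -90), rotate(1, -90), extend(1)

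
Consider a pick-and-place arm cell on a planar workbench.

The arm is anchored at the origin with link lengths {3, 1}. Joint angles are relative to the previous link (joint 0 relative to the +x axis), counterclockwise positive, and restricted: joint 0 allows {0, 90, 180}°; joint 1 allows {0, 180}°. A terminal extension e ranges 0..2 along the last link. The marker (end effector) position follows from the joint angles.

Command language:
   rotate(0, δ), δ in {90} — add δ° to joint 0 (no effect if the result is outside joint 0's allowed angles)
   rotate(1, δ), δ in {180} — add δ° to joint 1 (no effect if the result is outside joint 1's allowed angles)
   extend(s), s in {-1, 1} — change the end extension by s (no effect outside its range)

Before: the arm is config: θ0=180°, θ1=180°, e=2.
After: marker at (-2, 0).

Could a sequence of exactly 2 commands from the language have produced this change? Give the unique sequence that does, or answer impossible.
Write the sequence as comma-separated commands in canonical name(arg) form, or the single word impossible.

extend(-1), extend(-1)

initial: config: θ0=180°, θ1=180°, e=2
step 1 (extend(-1)): config: θ0=180°, θ1=180°, e=1
step 2 (extend(-1)): config: θ0=180°, θ1=180°, e=0
no other 2-command option fits: unique.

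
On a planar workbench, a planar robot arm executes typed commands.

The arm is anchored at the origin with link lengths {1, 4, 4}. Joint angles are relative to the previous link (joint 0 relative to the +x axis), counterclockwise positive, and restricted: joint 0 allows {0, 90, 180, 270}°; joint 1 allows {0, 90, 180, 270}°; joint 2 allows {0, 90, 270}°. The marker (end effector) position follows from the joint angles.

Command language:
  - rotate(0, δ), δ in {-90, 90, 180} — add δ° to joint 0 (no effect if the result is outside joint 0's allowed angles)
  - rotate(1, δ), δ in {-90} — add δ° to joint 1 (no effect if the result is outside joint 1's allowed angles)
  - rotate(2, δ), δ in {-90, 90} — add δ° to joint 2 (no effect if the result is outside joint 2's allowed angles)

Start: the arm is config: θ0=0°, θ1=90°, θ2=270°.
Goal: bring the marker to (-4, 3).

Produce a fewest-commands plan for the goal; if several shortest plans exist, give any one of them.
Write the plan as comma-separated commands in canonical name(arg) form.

rotate(1, -90), rotate(1, -90), rotate(0, -90)

initial: config: θ0=0°, θ1=90°, θ2=270°
[1] after rotate(1, -90): config: θ0=0°, θ1=0°, θ2=270°
[2] after rotate(1, -90): config: θ0=0°, θ1=270°, θ2=270°
[3] after rotate(0, -90): config: θ0=270°, θ1=270°, θ2=270°
minimal: 3 command(s), checked below 3.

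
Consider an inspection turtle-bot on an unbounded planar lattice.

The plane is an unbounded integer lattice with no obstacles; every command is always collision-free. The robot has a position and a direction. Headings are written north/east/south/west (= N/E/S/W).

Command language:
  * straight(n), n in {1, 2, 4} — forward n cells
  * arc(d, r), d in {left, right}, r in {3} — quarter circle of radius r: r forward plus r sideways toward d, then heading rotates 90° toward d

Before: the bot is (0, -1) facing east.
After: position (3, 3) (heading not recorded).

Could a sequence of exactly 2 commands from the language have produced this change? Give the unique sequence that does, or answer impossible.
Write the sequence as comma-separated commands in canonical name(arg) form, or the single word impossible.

arc(left, 3), straight(1)

key: order matters: swapping arc(left, 3) and straight(1) lands elsewhere
from: (0, -1) facing east
step 1 (arc(left, 3)): (3, 2) facing north
step 2 (straight(1)): (3, 3) facing north
no other 2-command option fits: unique.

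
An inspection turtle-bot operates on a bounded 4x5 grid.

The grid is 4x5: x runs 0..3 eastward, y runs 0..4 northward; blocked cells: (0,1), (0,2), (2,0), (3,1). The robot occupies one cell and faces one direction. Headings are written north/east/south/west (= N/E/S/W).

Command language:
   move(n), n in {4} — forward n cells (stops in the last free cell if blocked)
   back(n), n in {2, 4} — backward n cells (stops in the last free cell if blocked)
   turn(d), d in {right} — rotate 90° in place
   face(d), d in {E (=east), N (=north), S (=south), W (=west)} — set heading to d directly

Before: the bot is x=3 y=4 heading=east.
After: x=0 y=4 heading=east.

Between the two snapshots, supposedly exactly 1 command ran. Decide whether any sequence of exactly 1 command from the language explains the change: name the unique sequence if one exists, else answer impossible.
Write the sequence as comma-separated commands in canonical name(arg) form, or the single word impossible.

key: still facing E — the one step turns nothing
start: x=3 y=4 heading=east
1. back(4) → x=0 y=4 heading=east
uniquely the one of 8 1-step routes that fits.

back(4)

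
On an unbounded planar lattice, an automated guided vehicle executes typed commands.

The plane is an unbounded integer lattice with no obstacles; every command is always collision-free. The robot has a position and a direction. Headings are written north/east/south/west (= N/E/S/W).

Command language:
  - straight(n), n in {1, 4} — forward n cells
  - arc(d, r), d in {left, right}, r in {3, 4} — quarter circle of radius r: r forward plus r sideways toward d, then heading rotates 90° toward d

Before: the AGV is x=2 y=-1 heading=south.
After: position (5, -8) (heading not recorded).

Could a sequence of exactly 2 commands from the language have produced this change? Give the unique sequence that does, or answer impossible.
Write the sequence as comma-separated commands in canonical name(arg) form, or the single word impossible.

straight(4), arc(left, 3)

key: order matters: swapping straight(4) and arc(left, 3) lands elsewhere
from: x=2 y=-1 heading=south
step 1 (straight(4)): x=2 y=-5 heading=south
step 2 (arc(left, 3)): x=5 y=-8 heading=east
no rival 2-sequence matches.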